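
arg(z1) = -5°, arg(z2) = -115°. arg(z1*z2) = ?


arg(z1*z2) = -5° - 115° = -120°
Normalized to (-180°, 180°]: -120°

-120°


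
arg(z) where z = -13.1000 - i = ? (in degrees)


Re = -13.1, Im = -1
arg = atan2(-1, -13.1) = -175.6347 degrees

arg(z) = -175.6347 degrees


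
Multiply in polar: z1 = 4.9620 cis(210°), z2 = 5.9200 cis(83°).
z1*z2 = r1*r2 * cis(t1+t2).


r = 4.9620 * 5.9200 = 29.3750
theta = 210° + 83° = 293° = 293° (mod 360)

29.3750 cis(293°)


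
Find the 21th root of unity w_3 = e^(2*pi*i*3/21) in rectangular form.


Angle = 360*3/21 = 51.4286°
a = cos(51.4286°) = 0.6235
b = sin(51.4286°) = 0.7818

0.6235 + 0.7818i


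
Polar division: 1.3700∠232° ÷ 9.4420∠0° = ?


r = 1.3700 / 9.4420 = 0.1451
theta = 232° - 0° = 232° = 232° (mod 360)

0.1451 cis(232°)


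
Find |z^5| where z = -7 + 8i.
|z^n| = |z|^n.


|z| = sqrt(49+64) = sqrt(113) = 10.6301
|z^5| = |z|^5 = (sqrt(113))^5 = 113^2 * sqrt(113) = 12769*sqrt(113)

|z^5| = 12769*sqrt(113) ≈ 135736.3319


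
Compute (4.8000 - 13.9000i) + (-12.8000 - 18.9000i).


Real: 4.8 - 12.8 = -8
Imag: -13.9 - 18.9 = -32.8

-8.0000 - 32.8000i


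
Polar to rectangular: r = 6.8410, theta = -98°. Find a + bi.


a = 6.8410*cos(-98°) = 6.8410*(-0.13917) = -0.9521
b = 6.8410*sin(-98°) = 6.8410*(-0.99027) = -6.7744

-0.9521 - 6.7744i


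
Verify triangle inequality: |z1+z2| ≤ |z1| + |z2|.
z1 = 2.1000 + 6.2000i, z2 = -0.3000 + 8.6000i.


|z1| = sqrt(2.1^2 + 6.2^2) = sqrt(42.85) = 6.5460
|z2| = sqrt((-0.3)^2 + 8.6^2) = sqrt(74.05) = 8.6052
z1+z2 = 1.8000 + 14.8000i
|z1+z2| = sqrt(222.28) = 14.9091
|z1|+|z2| = 6.5460 + 8.6052 = 15.1512

|z1+z2| = 14.9091 ≤ |z1|+|z2| = 15.1512 (verified)


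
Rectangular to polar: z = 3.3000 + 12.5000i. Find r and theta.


r = sqrt(10.89+156.25) = sqrt(167.14) = 12.9283
theta = atan2(12.5, 3.3) = 75.2113 degrees

r = 12.9283, theta = 75.2113 degrees


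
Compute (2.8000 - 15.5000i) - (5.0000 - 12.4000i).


Real: 2.8 - 5 = -2.2
Imag: -15.5 + 12.4 = -3.1

-2.2000 - 3.1000i


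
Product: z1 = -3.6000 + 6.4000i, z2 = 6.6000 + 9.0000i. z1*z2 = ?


Real = -3.6*6.6 - 6.4*9 = -23.76 - 57.6 = -81.36
Imag = -3.6*9 + 6.6*6.4 = -32.4 + 42.24 = 9.84

-81.3600 + 9.8400i


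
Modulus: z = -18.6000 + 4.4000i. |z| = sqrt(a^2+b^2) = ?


|z| = sqrt((-18.6)^2 + 4.4^2) = sqrt(345.96 + 19.36) = sqrt(365.32) = 19.1133

|z| = 19.1133


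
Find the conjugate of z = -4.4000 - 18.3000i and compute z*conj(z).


z_bar = -4.4000 + 18.3000i
z*z_bar = (-4.4)^2 + (-18.3)^2 = 19.36 + 334.89 = 354.25

z_bar = -4.4000 + 18.3000i, z*z_bar = 354.25


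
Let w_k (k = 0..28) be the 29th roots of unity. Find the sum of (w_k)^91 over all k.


The roots are w_k = w^k with w = e^(2*pi*i/29), and (w^k)^91 = (w^91)^k.
So S = 1 + u + u^2 + ... + u^(28) with u = w^91.
91 = 3*29 + 4, so 91 is not a multiple of 29: u = (w^29)^3 * w^4 = w^4 ≠ 1 (w is a primitive 29th root), while u^29 = (w^29)^91 = 1.
Geometric series: S = (1 - u^29)/(1 - u) = (1 - 1)/(1 - u) = 0

S = 0


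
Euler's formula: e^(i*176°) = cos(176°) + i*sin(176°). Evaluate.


cos(176°) = -0.9976
sin(176°) = 0.0698

e^(i*176°) = -0.9976 + 0.0698i


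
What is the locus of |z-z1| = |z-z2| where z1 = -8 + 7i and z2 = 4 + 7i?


Equal distances means the locus is the perpendicular bisector of z1 and z2.
Midpoint = ((-8+4)/2, (7+7)/2) = (-2.0000, 7.0000)

Perpendicular bisector through (-2.0000, 7.0000)


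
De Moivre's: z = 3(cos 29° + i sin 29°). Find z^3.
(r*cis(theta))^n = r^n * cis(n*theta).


r^3 = 3^3 = 27
n*theta = 3*29° = 87° = 87° (mod 360)
a = 27*cos(87°) = 1.4131
b = 27*sin(87°) = 26.9630

27 cis(87°) = 1.4131 + 26.9630i


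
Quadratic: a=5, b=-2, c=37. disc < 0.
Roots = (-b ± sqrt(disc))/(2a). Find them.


disc = (-2)^2 - 4*5*37 = 4 - 740 = -736
sqrt(|disc|) = sqrt(736) = 27.1293
Real part = 2/(2*5) = 0.2000
Imag part = 27.1293/(2*5) = 2.7129

0.2000 ± 2.7129i


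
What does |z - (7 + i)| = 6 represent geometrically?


|z - z0| = r is a circle with center z0 and radius r.
Center = (7, 1), radius = 6

Circle with center (7, 1) and radius 6


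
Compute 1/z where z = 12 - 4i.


|z|^2 = 144+16 = 160
1/z = (12 + 4i)/160

1/z = 0.0750 + 0.0250i


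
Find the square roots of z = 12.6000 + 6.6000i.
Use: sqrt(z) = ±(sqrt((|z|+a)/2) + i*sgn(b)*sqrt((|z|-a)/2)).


|z| = sqrt(158.76+43.56) = 14.2239
sqrt((|z|+a)/2) = sqrt((14.2239+12.6)/2) = sqrt(13.4120) = 3.6622
sqrt((|z|-a)/2) = sqrt((14.2239-12.6)/2) = sqrt(0.8120) = 0.9011

±(3.6622 + 0.9011i) i.e. 3.6622 + 0.9011i and -3.6622 - 0.9011i


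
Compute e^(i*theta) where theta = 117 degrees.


cos(117°) = -0.4540
sin(117°) = 0.8910

e^(i*117°) = -0.4540 + 0.8910i


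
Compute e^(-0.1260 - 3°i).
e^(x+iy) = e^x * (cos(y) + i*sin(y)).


e^-0.1260 = 0.8816
cos(-3°) = 0.9986
sin(-3°) = -0.0523
Real = 0.8816*0.9986 = 0.8804
Imag = 0.8816*(-0.0523) = -0.0461

0.8804 - 0.0461i


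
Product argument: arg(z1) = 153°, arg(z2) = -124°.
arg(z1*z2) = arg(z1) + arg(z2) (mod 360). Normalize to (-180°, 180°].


arg(z1*z2) = 153° - 124° = 29°
Normalized to (-180°, 180°]: 29°

29°


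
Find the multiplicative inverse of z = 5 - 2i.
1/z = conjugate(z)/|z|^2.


|z|^2 = 25+4 = 29
1/z = (5 + 2i)/29

1/z = 0.1724 + 0.0690i


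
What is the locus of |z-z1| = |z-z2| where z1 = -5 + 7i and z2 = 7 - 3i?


Equal distances means the locus is the perpendicular bisector of z1 and z2.
Midpoint = ((-5+7)/2, (7+(-3))/2) = (1.0000, 2.0000)

Perpendicular bisector through (1.0000, 2.0000)


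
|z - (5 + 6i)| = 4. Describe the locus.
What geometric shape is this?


|z - z0| = r is a circle with center z0 and radius r.
Center = (5, 6), radius = 4

Circle with center (5, 6) and radius 4


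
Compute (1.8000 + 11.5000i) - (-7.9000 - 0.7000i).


Real: 1.8 + 7.9 = 9.7
Imag: 11.5 + 0.7 = 12.2

9.7000 + 12.2000i


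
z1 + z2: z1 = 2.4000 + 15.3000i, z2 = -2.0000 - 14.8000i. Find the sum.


Real: 2.4 - 2 = 0.4
Imag: 15.3 - 14.8 = 0.5

0.4000 + 0.5000i


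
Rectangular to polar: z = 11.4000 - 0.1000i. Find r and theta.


r = sqrt(129.96+0.01) = sqrt(129.97) = 11.4004
theta = atan2(-0.1, 11.4) = -0.5026 degrees

r = 11.4004, theta = -0.5026 degrees


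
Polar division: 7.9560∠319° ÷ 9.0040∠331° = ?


r = 7.9560 / 9.0040 = 0.8836
theta = 319° - 331° = -12° = 348° (mod 360)

0.8836 cis(348°)


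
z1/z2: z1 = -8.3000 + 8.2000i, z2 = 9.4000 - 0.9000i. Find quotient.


Conjugate of z2 = 9.4000 + 0.9000i
Numerator: (-8.3000 + 8.2000i)(9.4000 + 0.9000i) = -85.4000 + 69.6100i
Denominator: 9.4^2 + (-0.9)^2 = 89.17
Result = (-85.4000 + 69.6100i)/89.17

-0.9577 + 0.7806i


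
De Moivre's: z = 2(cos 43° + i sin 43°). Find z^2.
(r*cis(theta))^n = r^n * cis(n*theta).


r^2 = 2^2 = 4
n*theta = 2*43° = 86° = 86° (mod 360)
a = 4*cos(86°) = 0.2790
b = 4*sin(86°) = 3.9903

4 cis(86°) = 0.2790 + 3.9903i


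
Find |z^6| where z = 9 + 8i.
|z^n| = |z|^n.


|z| = sqrt(81+64) = sqrt(145) = 12.0416
|z^6| = |z|^6 = (sqrt(145))^6 = 145^3 = 3048625

|z^6| = 3048625


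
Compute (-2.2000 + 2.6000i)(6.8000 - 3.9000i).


Real = -2.2*6.8 - 2.6*(-3.9) = -14.96 - (-10.14) = -4.82
Imag = -2.2*(-3.9) + 6.8*2.6 = 8.58 + 17.68 = 26.26

-4.8200 + 26.2600i


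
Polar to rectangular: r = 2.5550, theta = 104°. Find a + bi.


a = 2.5550*cos(104°) = 2.5550*(-0.2419) = -0.6181
b = 2.5550*sin(104°) = 2.5550*0.9703 = 2.4791

-0.6181 + 2.4791i


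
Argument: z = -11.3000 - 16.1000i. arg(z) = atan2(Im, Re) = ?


Re = -11.3, Im = -16.1
arg = atan2(-16.1, -11.3) = -125.0636 degrees

arg(z) = -125.0636 degrees


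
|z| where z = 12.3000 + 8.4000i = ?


|z| = sqrt(12.3^2 + 8.4^2) = sqrt(151.29 + 70.56) = sqrt(221.85) = 14.8946

|z| = 14.8946


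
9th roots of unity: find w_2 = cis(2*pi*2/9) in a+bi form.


Angle = 360*2/9 = 80°
a = cos(80°) = 0.1736
b = sin(80°) = 0.9848

0.1736 + 0.9848i


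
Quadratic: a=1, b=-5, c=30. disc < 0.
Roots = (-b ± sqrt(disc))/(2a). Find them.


disc = (-5)^2 - 4*1*30 = 25 - 120 = -95
sqrt(|disc|) = sqrt(95) = 9.7468
Real part = 5/(2*1) = 2.5000
Imag part = 9.7468/(2*1) = 4.8734

2.5000 ± 4.8734i


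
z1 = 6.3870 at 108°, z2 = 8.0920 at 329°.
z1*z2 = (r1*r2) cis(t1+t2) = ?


r = 6.3870 * 8.0920 = 51.6836
theta = 108° + 329° = 437° = 77° (mod 360)

51.6836 cis(77°)


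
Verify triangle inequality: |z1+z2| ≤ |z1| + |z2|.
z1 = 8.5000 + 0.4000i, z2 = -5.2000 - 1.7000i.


|z1| = sqrt(8.5^2 + 0.4^2) = sqrt(72.41) = 8.5094
|z2| = sqrt((-5.2)^2 + (-1.7)^2) = sqrt(29.93) = 5.4708
z1+z2 = 3.3000 - 1.3000i
|z1+z2| = sqrt(12.58) = 3.5468
|z1|+|z2| = 8.5094 + 5.4708 = 13.9802

|z1+z2| = 3.5468 ≤ |z1|+|z2| = 13.9802 (verified)


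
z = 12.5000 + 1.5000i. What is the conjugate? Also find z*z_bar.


z_bar = 12.5000 - 1.5000i
z*z_bar = 12.5^2 + 1.5^2 = 156.25 + 2.25 = 158.5

z_bar = 12.5000 - 1.5000i, z*z_bar = 158.5


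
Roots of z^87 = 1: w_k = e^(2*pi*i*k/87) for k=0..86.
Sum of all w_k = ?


The sum of all 87th roots of unity is 0.
Geometric series: (1 - w^87)/(1 - w) = (1-1)/(1-w) = 0 since w^87 = 1, w ≠ 1.
Alternatively: coefficient of z^86 in z^87 - 1 is 0.

0


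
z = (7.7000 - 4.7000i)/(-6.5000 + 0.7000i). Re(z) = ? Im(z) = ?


Multiply by conjugate: (7.7000 - 4.7000i)(-6.5000 - 0.7000i) / ((-6.5)^2 + 0.7^2)
Numerator real = 7.7*(-6.5) - (4.7)*0.7 = -53.34
Numerator imag = -4.7*(-6.5) - 7.7*0.7 = 25.16
Denominator = 42.74
Re(z) = -53.34/42.74 = -1.2480
Im(z) = 25.16/42.74 = 0.5887

Re(z) = -1.2480, Im(z) = 0.5887


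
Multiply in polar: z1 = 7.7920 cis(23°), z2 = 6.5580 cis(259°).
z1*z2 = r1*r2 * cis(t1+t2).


r = 7.7920 * 6.5580 = 51.0999
theta = 23° + 259° = 282° = 282° (mod 360)

51.0999 cis(282°)


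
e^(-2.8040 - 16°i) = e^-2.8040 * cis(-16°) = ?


e^-2.8040 = 0.06057
cos(-16°) = 0.9613
sin(-16°) = -0.2756
Real = 0.06057*0.9613 = 0.0582
Imag = 0.06057*(-0.2756) = -0.0167

0.0582 - 0.0167i


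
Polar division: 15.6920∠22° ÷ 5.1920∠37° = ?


r = 15.6920 / 5.1920 = 3.0223
theta = 22° - 37° = -15° = 345° (mod 360)

3.0223 cis(345°)


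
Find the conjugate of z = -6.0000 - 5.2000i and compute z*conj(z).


z_bar = -6.0000 + 5.2000i
z*z_bar = (-6)^2 + (-5.2)^2 = 36 + 27.04 = 63.04

z_bar = -6.0000 + 5.2000i, z*z_bar = 63.04


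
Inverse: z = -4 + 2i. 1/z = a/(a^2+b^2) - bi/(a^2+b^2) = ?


|z|^2 = 16+4 = 20
1/z = (-4 - 2i)/20

1/z = -0.2000 - 0.1000i


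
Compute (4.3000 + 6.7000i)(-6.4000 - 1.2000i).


Real = 4.3*(-6.4) - 6.7*(-1.2) = -27.52 - (-8.04) = -19.48
Imag = 4.3*(-1.2) - (6.4)*6.7 = -5.16 - (42.88) = -48.04

-19.4800 - 48.0400i


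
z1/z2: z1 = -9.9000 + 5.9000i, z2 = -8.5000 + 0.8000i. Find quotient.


Conjugate of z2 = -8.5000 - 0.8000i
Numerator: (-9.9000 + 5.9000i)(-8.5000 - 0.8000i) = 88.8700 - 42.2300i
Denominator: (-8.5)^2 + 0.8^2 = 72.89
Result = (88.8700 - 42.2300i)/72.89

1.2192 - 0.5794i


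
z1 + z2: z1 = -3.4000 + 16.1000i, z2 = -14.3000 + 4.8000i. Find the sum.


Real: -3.4 - 14.3 = -17.7
Imag: 16.1 + 4.8 = 20.9

-17.7000 + 20.9000i


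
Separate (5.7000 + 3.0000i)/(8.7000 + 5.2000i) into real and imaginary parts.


Multiply by conjugate: (5.7000 + 3.0000i)(8.7000 - 5.2000i) / (8.7^2 + 5.2^2)
Numerator real = 5.7*8.7 + 3*5.2 = 65.19
Numerator imag = 3*8.7 - 5.7*5.2 = -3.54
Denominator = 102.73
Re(z) = 65.19/102.73 = 0.6346
Im(z) = -3.54/102.73 = -0.0345

Re(z) = 0.6346, Im(z) = -0.0345


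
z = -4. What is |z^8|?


|z| = sqrt(16+0) = sqrt(16) = 4
|z^8| = |z|^8 = 4^8 = 65536

|z^8| = 65536


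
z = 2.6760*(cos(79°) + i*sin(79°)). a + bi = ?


a = 2.6760*cos(79°) = 2.6760*0.1908 = 0.5106
b = 2.6760*sin(79°) = 2.6760*0.9816 = 2.6268

0.5106 + 2.6268i


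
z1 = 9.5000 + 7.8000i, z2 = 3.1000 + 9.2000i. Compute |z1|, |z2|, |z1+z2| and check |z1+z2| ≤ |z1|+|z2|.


|z1| = sqrt(9.5^2 + 7.8^2) = sqrt(151.09) = 12.2919
|z2| = sqrt(3.1^2 + 9.2^2) = sqrt(94.25) = 9.7082
z1+z2 = 12.6000 + 17.0000i
|z1+z2| = sqrt(447.76) = 21.1603
|z1|+|z2| = 12.2919 + 9.7082 = 22.0001

|z1+z2| = 21.1603 ≤ |z1|+|z2| = 22.0001 (verified)


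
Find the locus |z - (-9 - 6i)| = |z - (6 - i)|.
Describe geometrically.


Equal distances means the locus is the perpendicular bisector of z1 and z2.
Midpoint = ((-9+6)/2, (-6+(-1))/2) = (-1.5000, -3.5000)

Perpendicular bisector through (-1.5000, -3.5000)


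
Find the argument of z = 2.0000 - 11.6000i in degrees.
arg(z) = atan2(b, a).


Re = 2, Im = -11.6
arg = atan2(-11.6, 2) = -80.2176 degrees

arg(z) = -80.2176 degrees


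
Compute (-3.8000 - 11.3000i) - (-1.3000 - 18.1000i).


Real: -3.8 + 1.3 = -2.5
Imag: -11.3 + 18.1 = 6.8

-2.5000 + 6.8000i


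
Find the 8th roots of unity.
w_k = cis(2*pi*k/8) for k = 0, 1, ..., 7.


The 8th roots of unity are cis(360k/8°) for k=0..7
Angle step = 360/8 = 45°
Primitive root: cis(45°)
Primitive root = 0.7071 + 0.7071i

8 roots at angles: 0°, 45°, 90°, 135°, 180°, 225°, 270°, 315°


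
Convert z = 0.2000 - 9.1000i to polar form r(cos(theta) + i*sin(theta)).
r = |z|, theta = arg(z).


r = sqrt(0.04+82.81) = sqrt(82.85) = 9.1022
theta = atan2(-9.1, 0.2) = -88.7410 degrees

r = 9.1022, theta = -88.7410 degrees


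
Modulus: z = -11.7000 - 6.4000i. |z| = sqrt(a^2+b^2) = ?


|z| = sqrt((-11.7)^2 + (-6.4)^2) = sqrt(136.89 + 40.96) = sqrt(177.85) = 13.3360

|z| = 13.3360


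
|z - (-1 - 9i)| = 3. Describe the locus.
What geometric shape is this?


|z - z0| = r is a circle with center z0 and radius r.
Center = (-1, -9), radius = 3

Circle with center (-1, -9) and radius 3


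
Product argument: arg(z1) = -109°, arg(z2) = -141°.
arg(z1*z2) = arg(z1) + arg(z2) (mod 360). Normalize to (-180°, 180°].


arg(z1*z2) = -109° - 141° = -250°
Normalized to (-180°, 180°]: 110°

110°


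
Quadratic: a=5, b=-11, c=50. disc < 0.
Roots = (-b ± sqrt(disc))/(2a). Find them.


disc = (-11)^2 - 4*5*50 = 121 - 1000 = -879
sqrt(|disc|) = sqrt(879) = 29.6479
Real part = 11/(2*5) = 1.1000
Imag part = 29.6479/(2*5) = 2.9648

1.1000 ± 2.9648i


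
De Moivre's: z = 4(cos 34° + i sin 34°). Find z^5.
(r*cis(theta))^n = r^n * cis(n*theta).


r^5 = 4^5 = 1024
n*theta = 5*34° = 170° = 170° (mod 360)
a = 1024*cos(170°) = -1008.4431
b = 1024*sin(170°) = 177.8157

1024 cis(170°) = -1008.4431 + 177.8157i


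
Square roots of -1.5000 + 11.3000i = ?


|z| = sqrt(2.25+127.69) = 11.3991
sqrt((|z|+a)/2) = sqrt((11.3991+(-1.5))/2) = sqrt(4.9496) = 2.2248
sqrt((|z|-a)/2) = sqrt((11.3991-(-1.5))/2) = sqrt(6.4496) = 2.5396

±(2.2248 + 2.5396i) i.e. 2.2248 + 2.5396i and -2.2248 - 2.5396i


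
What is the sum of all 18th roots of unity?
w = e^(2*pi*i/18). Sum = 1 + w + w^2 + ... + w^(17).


The sum of all 18th roots of unity is 0.
Geometric series: (1 - w^18)/(1 - w) = (1-1)/(1-w) = 0 since w^18 = 1, w ≠ 1.
Alternatively: coefficient of z^17 in z^18 - 1 is 0.

0


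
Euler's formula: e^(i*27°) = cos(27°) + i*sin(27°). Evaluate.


cos(27°) = 0.8910
sin(27°) = 0.4540

e^(i*27°) = 0.8910 + 0.4540i


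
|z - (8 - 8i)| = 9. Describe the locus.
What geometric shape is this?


|z - z0| = r is a circle with center z0 and radius r.
Center = (8, -8), radius = 9

Circle with center (8, -8) and radius 9


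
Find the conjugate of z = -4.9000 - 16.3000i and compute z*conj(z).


z_bar = -4.9000 + 16.3000i
z*z_bar = (-4.9)^2 + (-16.3)^2 = 24.01 + 265.69 = 289.7

z_bar = -4.9000 + 16.3000i, z*z_bar = 289.7


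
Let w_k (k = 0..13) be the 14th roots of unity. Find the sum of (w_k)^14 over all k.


The roots are w_k = w^k with w = e^(2*pi*i/14), and (w^k)^14 = (w^14)^k.
So S = 1 + u + u^2 + ... + u^(13) with u = w^14.
14 = 1*14 + 0, so 14 is a multiple of 14 and u = (w^14)^1 = 1.
Every one of the 14 terms equals 1: S = 14

S = 14


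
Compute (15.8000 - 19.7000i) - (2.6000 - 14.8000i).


Real: 15.8 - 2.6 = 13.2
Imag: -19.7 + 14.8 = -4.9

13.2000 - 4.9000i


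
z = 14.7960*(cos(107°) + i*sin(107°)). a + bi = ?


a = 14.7960*cos(107°) = 14.7960*(-0.29237) = -4.3259
b = 14.7960*sin(107°) = 14.7960*0.956305 = 14.1495

-4.3259 + 14.1495i


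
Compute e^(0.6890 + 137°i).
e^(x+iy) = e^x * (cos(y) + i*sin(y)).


e^0.6890 = 1.99172
cos(137°) = -0.7314
sin(137°) = 0.682
Real = 1.99172*(-0.7314) = -1.4567
Imag = 1.99172*0.682 = 1.3584

-1.4567 + 1.3584i


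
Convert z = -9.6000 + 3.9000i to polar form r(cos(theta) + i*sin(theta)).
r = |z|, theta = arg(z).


r = sqrt(92.16+15.21) = sqrt(107.37) = 10.3619
theta = atan2(3.9, -9.6) = 157.8906 degrees

r = 10.3619, theta = 157.8906 degrees


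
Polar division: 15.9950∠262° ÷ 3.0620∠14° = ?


r = 15.9950 / 3.0620 = 5.2237
theta = 262° - 14° = 248° = 248° (mod 360)

5.2237 cis(248°)


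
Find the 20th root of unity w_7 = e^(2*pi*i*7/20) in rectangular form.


Angle = 360*7/20 = 126°
a = cos(126°) = -0.5878
b = sin(126°) = 0.8090

-0.5878 + 0.8090i


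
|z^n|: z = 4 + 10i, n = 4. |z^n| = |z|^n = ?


|z| = sqrt(16+100) = sqrt(116) = 10.7703
|z^4| = |z|^4 = (sqrt(116))^4 = 116^2 = 13456

|z^4| = 13456


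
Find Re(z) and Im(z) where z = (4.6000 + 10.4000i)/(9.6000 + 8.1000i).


Multiply by conjugate: (4.6000 + 10.4000i)(9.6000 - 8.1000i) / (9.6^2 + 8.1^2)
Numerator real = 4.6*9.6 + 10.4*8.1 = 128.4
Numerator imag = 10.4*9.6 - 4.6*8.1 = 62.58
Denominator = 157.77
Re(z) = 128.4/157.77 = 0.8138
Im(z) = 62.58/157.77 = 0.3967

Re(z) = 0.8138, Im(z) = 0.3967


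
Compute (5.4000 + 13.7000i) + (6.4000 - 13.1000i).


Real: 5.4 + 6.4 = 11.8
Imag: 13.7 - 13.1 = 0.6

11.8000 + 0.6000i


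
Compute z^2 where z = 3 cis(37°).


r^2 = 3^2 = 9
n*theta = 2*37° = 74° = 74° (mod 360)
a = 9*cos(74°) = 2.4807
b = 9*sin(74°) = 8.6514

9 cis(74°) = 2.4807 + 8.6514i


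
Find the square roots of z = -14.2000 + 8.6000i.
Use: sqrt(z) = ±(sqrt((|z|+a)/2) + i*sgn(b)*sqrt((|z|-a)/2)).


|z| = sqrt(201.64+73.96) = 16.6012
sqrt((|z|+a)/2) = sqrt((16.6012+(-14.2))/2) = sqrt(1.2006) = 1.0957
sqrt((|z|-a)/2) = sqrt((16.6012-(-14.2))/2) = sqrt(15.4006) = 3.9244

±(1.0957 + 3.9244i) i.e. 1.0957 + 3.9244i and -1.0957 - 3.9244i


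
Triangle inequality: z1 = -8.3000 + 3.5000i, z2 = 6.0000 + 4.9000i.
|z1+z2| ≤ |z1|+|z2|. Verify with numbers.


|z1| = sqrt((-8.3)^2 + 3.5^2) = sqrt(81.14) = 9.0078
|z2| = sqrt(6^2 + 4.9^2) = sqrt(60.01) = 7.7466
z1+z2 = -2.3000 + 8.4000i
|z1+z2| = sqrt(75.85) = 8.7092
|z1|+|z2| = 9.0078 + 7.7466 = 16.7544

|z1+z2| = 8.7092 ≤ |z1|+|z2| = 16.7544 (verified)


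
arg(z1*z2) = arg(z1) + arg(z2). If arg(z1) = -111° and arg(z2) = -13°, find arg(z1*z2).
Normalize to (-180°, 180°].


arg(z1*z2) = -111° - 13° = -124°
Normalized to (-180°, 180°]: -124°

-124°


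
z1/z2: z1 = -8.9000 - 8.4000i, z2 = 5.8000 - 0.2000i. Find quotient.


Conjugate of z2 = 5.8000 + 0.2000i
Numerator: (-8.9000 - 8.4000i)(5.8000 + 0.2000i) = -49.9400 - 50.5000i
Denominator: 5.8^2 + (-0.2)^2 = 33.68
Result = (-49.9400 - 50.5000i)/33.68

-1.4828 - 1.4994i


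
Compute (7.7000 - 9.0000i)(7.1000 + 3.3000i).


Real = 7.7*7.1 - (-9)*3.3 = 54.67 - (-29.7) = 84.37
Imag = 7.7*3.3 + 7.1*(-9) = 25.41 - (63.9) = -38.49

84.3700 - 38.4900i


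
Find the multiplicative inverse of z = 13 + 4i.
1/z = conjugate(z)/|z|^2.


|z|^2 = 169+16 = 185
1/z = (13 - 4i)/185

1/z = 0.0703 - 0.0216i


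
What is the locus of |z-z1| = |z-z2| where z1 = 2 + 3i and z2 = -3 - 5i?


Equal distances means the locus is the perpendicular bisector of z1 and z2.
Midpoint = ((2+(-3))/2, (3+(-5))/2) = (-0.5000, -1.0000)

Perpendicular bisector through (-0.5000, -1.0000)


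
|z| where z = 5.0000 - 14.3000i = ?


|z| = sqrt(5^2 + (-14.3)^2) = sqrt(25 + 204.49) = sqrt(229.49) = 15.1489

|z| = 15.1489


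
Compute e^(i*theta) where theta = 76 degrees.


cos(76°) = 0.2419
sin(76°) = 0.9703

e^(i*76°) = 0.2419 + 0.9703i


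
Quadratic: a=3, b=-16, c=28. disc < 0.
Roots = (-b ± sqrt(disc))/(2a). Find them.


disc = (-16)^2 - 4*3*28 = 256 - 336 = -80
sqrt(|disc|) = sqrt(80) = 8.9443
Real part = 16/(2*3) = 2.6667
Imag part = 8.9443/(2*3) = 1.4907

2.6667 ± 1.4907i


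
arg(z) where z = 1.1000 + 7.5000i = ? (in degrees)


Re = 1.1, Im = 7.5
arg = atan2(7.5, 1.1) = 81.6561 degrees

arg(z) = 81.6561 degrees


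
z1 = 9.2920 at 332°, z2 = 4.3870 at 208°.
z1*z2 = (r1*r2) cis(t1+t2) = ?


r = 9.2920 * 4.3870 = 40.7640
theta = 332° + 208° = 540° = 180° (mod 360)

40.7640 cis(180°)


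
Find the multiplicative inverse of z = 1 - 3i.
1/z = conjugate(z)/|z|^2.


|z|^2 = 1+9 = 10
1/z = (1 + 3i)/10

1/z = 0.1000 + 0.3000i


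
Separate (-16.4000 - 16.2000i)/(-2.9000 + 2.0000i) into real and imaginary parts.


Multiply by conjugate: (-16.4000 - 16.2000i)(-2.9000 - 2.0000i) / ((-2.9)^2 + 2^2)
Numerator real = -16.4*(-2.9) - (16.2)*2 = 15.16
Numerator imag = -16.2*(-2.9) - (-16.4)*2 = 79.78
Denominator = 12.41
Re(z) = 15.16/12.41 = 1.2216
Im(z) = 79.78/12.41 = 6.4287

Re(z) = 1.2216, Im(z) = 6.4287


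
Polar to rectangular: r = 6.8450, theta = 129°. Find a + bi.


a = 6.8450*cos(129°) = 6.8450*(-0.62932) = -4.3077
b = 6.8450*sin(129°) = 6.8450*0.77715 = 5.3196

-4.3077 + 5.3196i


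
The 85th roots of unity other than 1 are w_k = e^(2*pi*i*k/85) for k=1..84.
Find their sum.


With w = e^(2*pi*i/85), all 85 of the 85th roots of unity w^0 = 1, w, ..., w^(84) sum to 0: 1 + w + ... + w^(84) = (1 - w^85)/(1 - w) = 0 since w^85 = 1, w ≠ 1.
Removing the root 1: w + w^2 + ... + w^(84) = 0 - 1 = -1

Sum = -1


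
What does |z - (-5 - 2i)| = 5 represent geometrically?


|z - z0| = r is a circle with center z0 and radius r.
Center = (-5, -2), radius = 5

Circle with center (-5, -2) and radius 5


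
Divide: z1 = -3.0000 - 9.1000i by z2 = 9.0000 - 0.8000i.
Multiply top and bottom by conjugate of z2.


Conjugate of z2 = 9.0000 + 0.8000i
Numerator: (-3.0000 - 9.1000i)(9.0000 + 0.8000i) = -19.7200 - 84.3000i
Denominator: 9^2 + (-0.8)^2 = 81.64
Result = (-19.7200 - 84.3000i)/81.64

-0.2415 - 1.0326i


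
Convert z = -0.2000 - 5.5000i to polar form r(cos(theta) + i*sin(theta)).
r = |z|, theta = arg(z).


r = sqrt(0.04+30.25) = sqrt(30.29) = 5.5036
theta = atan2(-5.5, -0.2) = -92.0826 degrees

r = 5.5036, theta = -92.0826 degrees


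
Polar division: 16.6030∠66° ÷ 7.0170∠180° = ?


r = 16.6030 / 7.0170 = 2.3661
theta = 66° - 180° = -114° = 246° (mod 360)

2.3661 cis(246°)


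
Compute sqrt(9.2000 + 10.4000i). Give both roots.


|z| = sqrt(84.64+108.16) = 13.8852
sqrt((|z|+a)/2) = sqrt((13.8852+9.2)/2) = sqrt(11.5426) = 3.3974
sqrt((|z|-a)/2) = sqrt((13.8852-9.2)/2) = sqrt(2.3426) = 1.5306

±(3.3974 + 1.5306i) i.e. 3.3974 + 1.5306i and -3.3974 - 1.5306i


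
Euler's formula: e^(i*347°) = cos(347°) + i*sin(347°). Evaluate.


cos(347°) = 0.9744
sin(347°) = -0.2250

e^(i*347°) = 0.9744 - 0.2250i


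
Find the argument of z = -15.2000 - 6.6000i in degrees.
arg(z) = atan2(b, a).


Re = -15.2, Im = -6.6
arg = atan2(-6.6, -15.2) = -156.5290 degrees

arg(z) = -156.5290 degrees


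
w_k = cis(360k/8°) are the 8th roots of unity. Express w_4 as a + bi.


Angle = 360*4/8 = 180°
a = cos(180°) = -1.0000
b = sin(180°) = 0

-1.0000 + 0i


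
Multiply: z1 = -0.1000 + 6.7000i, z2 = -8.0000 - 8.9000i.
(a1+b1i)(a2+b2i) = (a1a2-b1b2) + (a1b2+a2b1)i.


Real = -0.1*(-8) - 6.7*(-8.9) = 0.8 - (-59.63) = 60.43
Imag = -0.1*(-8.9) - (8)*6.7 = 0.89 - (53.6) = -52.71

60.4300 - 52.7100i


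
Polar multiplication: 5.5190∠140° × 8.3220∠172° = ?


r = 5.5190 * 8.3220 = 45.9291
theta = 140° + 172° = 312° = 312° (mod 360)

45.9291 cis(312°)


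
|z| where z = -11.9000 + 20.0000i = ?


|z| = sqrt((-11.9)^2 + 20^2) = sqrt(141.61 + 400) = sqrt(541.61) = 23.2725

|z| = 23.2725


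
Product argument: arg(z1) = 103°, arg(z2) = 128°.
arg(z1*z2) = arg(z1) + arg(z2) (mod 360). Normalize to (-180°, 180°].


arg(z1*z2) = 103° + 128° = 231°
Normalized to (-180°, 180°]: -129°

-129°


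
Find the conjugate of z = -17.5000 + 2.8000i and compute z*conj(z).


z_bar = -17.5000 - 2.8000i
z*z_bar = (-17.5)^2 + 2.8^2 = 306.25 + 7.84 = 314.09

z_bar = -17.5000 - 2.8000i, z*z_bar = 314.09


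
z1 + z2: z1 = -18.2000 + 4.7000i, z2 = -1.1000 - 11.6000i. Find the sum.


Real: -18.2 - 1.1 = -19.3
Imag: 4.7 - 11.6 = -6.9

-19.3000 - 6.9000i


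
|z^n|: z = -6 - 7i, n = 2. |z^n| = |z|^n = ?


|z| = sqrt(36+49) = sqrt(85) = 9.2195
|z^2| = |z|^2 = (sqrt(85))^2 = 85

|z^2| = 85


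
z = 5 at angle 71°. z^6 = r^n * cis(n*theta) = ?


r^6 = 5^6 = 15625
n*theta = 6*71° = 426° = 66° (mod 360)
a = 15625*cos(66°) = 6355.2600
b = 15625*sin(66°) = 14274.1478

15625 cis(66°) = 6355.2600 + 14274.1478i


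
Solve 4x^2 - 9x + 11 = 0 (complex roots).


disc = (-9)^2 - 4*4*11 = 81 - 176 = -95
sqrt(|disc|) = sqrt(95) = 9.7468
Real part = 9/(2*4) = 1.1250
Imag part = 9.7468/(2*4) = 1.2183

1.1250 ± 1.2183i


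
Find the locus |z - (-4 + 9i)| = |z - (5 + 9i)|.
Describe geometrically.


Equal distances means the locus is the perpendicular bisector of z1 and z2.
Midpoint = ((-4+5)/2, (9+9)/2) = (0.5000, 9.0000)

Perpendicular bisector through (0.5000, 9.0000)


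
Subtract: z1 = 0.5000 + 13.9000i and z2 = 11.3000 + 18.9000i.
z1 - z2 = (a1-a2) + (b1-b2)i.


Real: 0.5 - 11.3 = -10.8
Imag: 13.9 - 18.9 = -5

-10.8000 - 5.0000i


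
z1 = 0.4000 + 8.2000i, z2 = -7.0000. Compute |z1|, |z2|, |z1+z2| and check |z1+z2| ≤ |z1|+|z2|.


|z1| = sqrt(0.4^2 + 8.2^2) = sqrt(67.4) = 8.2098
|z2| = sqrt((-7)^2 + 0^2) = sqrt(49) = 7.0000
z1+z2 = -6.6000 + 8.2000i
|z1+z2| = sqrt(110.8) = 10.5262
|z1|+|z2| = 8.2098 + 7.0000 = 15.2098

|z1+z2| = 10.5262 ≤ |z1|+|z2| = 15.2098 (verified)


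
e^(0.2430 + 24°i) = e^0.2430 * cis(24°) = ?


e^0.2430 = 1.2751
cos(24°) = 0.9135
sin(24°) = 0.4067
Real = 1.2751*0.9135 = 1.1648
Imag = 1.2751*0.4067 = 0.5186

1.1648 + 0.5186i


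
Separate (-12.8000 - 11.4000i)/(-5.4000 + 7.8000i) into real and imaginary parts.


Multiply by conjugate: (-12.8000 - 11.4000i)(-5.4000 - 7.8000i) / ((-5.4)^2 + 7.8^2)
Numerator real = -12.8*(-5.4) - (11.4)*7.8 = -19.8
Numerator imag = -11.4*(-5.4) - (-12.8)*7.8 = 161.4
Denominator = 90
Re(z) = -19.8/90 = -0.2200
Im(z) = 161.4/90 = 1.7933

Re(z) = -0.2200, Im(z) = 1.7933


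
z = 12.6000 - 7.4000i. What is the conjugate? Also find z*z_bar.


z_bar = 12.6000 + 7.4000i
z*z_bar = 12.6^2 + (-7.4)^2 = 158.76 + 54.76 = 213.52

z_bar = 12.6000 + 7.4000i, z*z_bar = 213.52


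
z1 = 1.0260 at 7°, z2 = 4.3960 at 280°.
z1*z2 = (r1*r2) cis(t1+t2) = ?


r = 1.0260 * 4.3960 = 4.5103
theta = 7° + 280° = 287° = 287° (mod 360)

4.5103 cis(287°)


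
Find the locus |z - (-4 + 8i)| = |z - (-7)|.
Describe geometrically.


Equal distances means the locus is the perpendicular bisector of z1 and z2.
Midpoint = ((-4+(-7))/2, (8+0)/2) = (-5.5000, 4.0000)

Perpendicular bisector through (-5.5000, 4.0000)


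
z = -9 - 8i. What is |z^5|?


|z| = sqrt(81+64) = sqrt(145) = 12.0416
|z^5| = |z|^5 = (sqrt(145))^5 = 145^2 * sqrt(145) = 21025*sqrt(145)

|z^5| = 21025*sqrt(145) ≈ 253174.5260


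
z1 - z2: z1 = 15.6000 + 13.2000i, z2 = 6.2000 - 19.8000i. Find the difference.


Real: 15.6 - 6.2 = 9.4
Imag: 13.2 + 19.8 = 33

9.4000 + 33.0000i


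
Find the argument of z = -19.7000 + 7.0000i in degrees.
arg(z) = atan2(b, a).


Re = -19.7, Im = 7
arg = atan2(7, -19.7) = 160.4384 degrees

arg(z) = 160.4384 degrees


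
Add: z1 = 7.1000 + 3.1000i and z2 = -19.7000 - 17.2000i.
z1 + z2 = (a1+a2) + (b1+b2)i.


Real: 7.1 - 19.7 = -12.6
Imag: 3.1 - 17.2 = -14.1

-12.6000 - 14.1000i


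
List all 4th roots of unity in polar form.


The 4th roots of unity are cis(360k/4°) for k=0..3
Angle step = 360/4 = 90°
Primitive root: cis(90°)
Primitive root = 0 + 1.0000i

4 roots at angles: 0°, 90°, 180°, 270°


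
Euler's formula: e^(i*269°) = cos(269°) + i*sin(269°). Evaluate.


cos(269°) = -0.0175
sin(269°) = -0.9998

e^(i*269°) = -0.0175 - 0.9998i


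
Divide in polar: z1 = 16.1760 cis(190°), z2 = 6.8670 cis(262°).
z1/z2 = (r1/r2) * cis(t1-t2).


r = 16.1760 / 6.8670 = 2.3556
theta = 190° - 262° = -72° = 288° (mod 360)

2.3556 cis(288°)


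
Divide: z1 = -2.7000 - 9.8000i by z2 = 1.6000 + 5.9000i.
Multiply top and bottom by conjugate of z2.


Conjugate of z2 = 1.6000 - 5.9000i
Numerator: (-2.7000 - 9.8000i)(1.6000 - 5.9000i) = -62.1400 + 0.2500i
Denominator: 1.6^2 + 5.9^2 = 37.37
Result = (-62.1400 + 0.2500i)/37.37

-1.6628 + 0.0067i


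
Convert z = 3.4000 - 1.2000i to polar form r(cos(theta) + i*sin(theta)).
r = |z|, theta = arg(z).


r = sqrt(11.56+1.44) = sqrt(13) = 3.6056
theta = atan2(-1.2, 3.4) = -19.4400 degrees

r = 3.6056, theta = -19.4400 degrees


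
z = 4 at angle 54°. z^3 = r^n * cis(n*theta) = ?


r^3 = 4^3 = 64
n*theta = 3*54° = 162° = 162° (mod 360)
a = 64*cos(162°) = -60.8676
b = 64*sin(162°) = 19.7771

64 cis(162°) = -60.8676 + 19.7771i


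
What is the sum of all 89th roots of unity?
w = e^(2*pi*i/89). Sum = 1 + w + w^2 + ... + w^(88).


The sum of all 89th roots of unity is 0.
Geometric series: (1 - w^89)/(1 - w) = (1-1)/(1-w) = 0 since w^89 = 1, w ≠ 1.
Alternatively: coefficient of z^88 in z^89 - 1 is 0.

0


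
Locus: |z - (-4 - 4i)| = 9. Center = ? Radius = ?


|z - z0| = r is a circle with center z0 and radius r.
Center = (-4, -4), radius = 9

Circle with center (-4, -4) and radius 9


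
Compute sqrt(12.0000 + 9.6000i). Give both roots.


|z| = sqrt(144+92.16) = 15.3675
sqrt((|z|+a)/2) = sqrt((15.3675+12)/2) = sqrt(13.6837) = 3.6992
sqrt((|z|-a)/2) = sqrt((15.3675-12)/2) = sqrt(1.6837) = 1.2976

±(3.6992 + 1.2976i) i.e. 3.6992 + 1.2976i and -3.6992 - 1.2976i


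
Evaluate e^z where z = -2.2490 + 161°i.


e^-2.2490 = 0.1055
cos(161°) = -0.9455
sin(161°) = 0.32557
Real = 0.1055*(-0.9455) = -0.0998
Imag = 0.1055*0.32557 = 0.0343

-0.0998 + 0.0343i


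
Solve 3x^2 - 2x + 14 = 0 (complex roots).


disc = (-2)^2 - 4*3*14 = 4 - 168 = -164
sqrt(|disc|) = sqrt(164) = 12.8062
Real part = 2/(2*3) = 0.3333
Imag part = 12.8062/(2*3) = 2.1344

0.3333 ± 2.1344i


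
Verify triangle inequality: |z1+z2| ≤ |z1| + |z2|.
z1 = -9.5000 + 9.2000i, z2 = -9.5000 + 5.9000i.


|z1| = sqrt((-9.5)^2 + 9.2^2) = sqrt(174.89) = 13.2246
|z2| = sqrt((-9.5)^2 + 5.9^2) = sqrt(125.06) = 11.1830
z1+z2 = -19.0000 + 15.1000i
|z1+z2| = sqrt(589.01) = 24.2695
|z1|+|z2| = 13.2246 + 11.1830 = 24.4076

|z1+z2| = 24.2695 ≤ |z1|+|z2| = 24.4076 (verified)


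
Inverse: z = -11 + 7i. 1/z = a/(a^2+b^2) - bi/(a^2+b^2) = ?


|z|^2 = 121+49 = 170
1/z = (-11 - 7i)/170

1/z = -0.0647 - 0.0412i


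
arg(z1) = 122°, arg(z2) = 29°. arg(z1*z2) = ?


arg(z1*z2) = 122° + 29° = 151°
Normalized to (-180°, 180°]: 151°

151°


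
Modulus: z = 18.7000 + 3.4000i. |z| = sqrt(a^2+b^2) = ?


|z| = sqrt(18.7^2 + 3.4^2) = sqrt(349.69 + 11.56) = sqrt(361.25) = 19.0066

|z| = 19.0066


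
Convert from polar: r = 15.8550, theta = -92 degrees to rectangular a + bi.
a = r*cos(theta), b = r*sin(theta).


a = 15.8550*cos(-92°) = 15.8550*(-0.0349) = -0.5533
b = 15.8550*sin(-92°) = 15.8550*(-0.99939) = -15.8453

-0.5533 - 15.8453i


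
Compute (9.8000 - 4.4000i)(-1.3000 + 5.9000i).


Real = 9.8*(-1.3) - (-4.4)*5.9 = -12.74 - (-25.96) = 13.22
Imag = 9.8*5.9 - (1.3)*(-4.4) = 57.82 + 5.72 = 63.54

13.2200 + 63.5400i


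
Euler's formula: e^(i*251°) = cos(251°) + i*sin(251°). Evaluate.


cos(251°) = -0.3256
sin(251°) = -0.9455

e^(i*251°) = -0.3256 - 0.9455i


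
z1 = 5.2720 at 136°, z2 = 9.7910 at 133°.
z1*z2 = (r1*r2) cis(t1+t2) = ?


r = 5.2720 * 9.7910 = 51.6182
theta = 136° + 133° = 269° = 269° (mod 360)

51.6182 cis(269°)


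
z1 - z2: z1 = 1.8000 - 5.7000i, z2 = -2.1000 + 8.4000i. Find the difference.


Real: 1.8 + 2.1 = 3.9
Imag: -5.7 - 8.4 = -14.1

3.9000 - 14.1000i


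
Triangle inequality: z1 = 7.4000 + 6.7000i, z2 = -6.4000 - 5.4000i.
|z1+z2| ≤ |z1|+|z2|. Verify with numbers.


|z1| = sqrt(7.4^2 + 6.7^2) = sqrt(99.65) = 9.9825
|z2| = sqrt((-6.4)^2 + (-5.4)^2) = sqrt(70.12) = 8.3738
z1+z2 = 1.0000 + 1.3000i
|z1+z2| = sqrt(2.69) = 1.6401
|z1|+|z2| = 9.9825 + 8.3738 = 18.3563

|z1+z2| = 1.6401 ≤ |z1|+|z2| = 18.3563 (verified)


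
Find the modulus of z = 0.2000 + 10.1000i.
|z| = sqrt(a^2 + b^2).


|z| = sqrt(0.2^2 + 10.1^2) = sqrt(0.04 + 102.01) = sqrt(102.05) = 10.1020

|z| = 10.1020


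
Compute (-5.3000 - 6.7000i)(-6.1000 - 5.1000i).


Real = -5.3*(-6.1) - (-6.7)*(-5.1) = 32.33 - 34.17 = -1.84
Imag = -5.3*(-5.1) - (6.1)*(-6.7) = 27.03 + 40.87 = 67.9

-1.8400 + 67.9000i


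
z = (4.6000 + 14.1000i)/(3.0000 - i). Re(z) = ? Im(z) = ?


Multiply by conjugate: (4.6000 + 14.1000i)(3.0000 + i) / (3^2 + (-1)^2)
Numerator real = 4.6*3 + 14.1*(-1) = -0.3
Numerator imag = 14.1*3 - 4.6*(-1) = 46.9
Denominator = 10
Re(z) = -0.3/10 = -0.0300
Im(z) = 46.9/10 = 4.6900

Re(z) = -0.0300, Im(z) = 4.6900


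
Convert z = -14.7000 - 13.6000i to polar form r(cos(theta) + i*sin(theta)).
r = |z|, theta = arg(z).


r = sqrt(216.09+184.96) = sqrt(401.05) = 20.0262
theta = atan2(-13.6, -14.7) = -137.2259 degrees

r = 20.0262, theta = -137.2259 degrees


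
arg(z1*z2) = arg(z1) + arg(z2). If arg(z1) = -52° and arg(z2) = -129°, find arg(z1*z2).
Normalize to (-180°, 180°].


arg(z1*z2) = -52° - 129° = -181°
Normalized to (-180°, 180°]: 179°

179°


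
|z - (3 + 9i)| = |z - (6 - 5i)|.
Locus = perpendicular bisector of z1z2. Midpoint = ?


Equal distances means the locus is the perpendicular bisector of z1 and z2.
Midpoint = ((3+6)/2, (9+(-5))/2) = (4.5000, 2.0000)

Perpendicular bisector through (4.5000, 2.0000)


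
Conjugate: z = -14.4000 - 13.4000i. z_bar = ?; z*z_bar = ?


z_bar = -14.4000 + 13.4000i
z*z_bar = (-14.4)^2 + (-13.4)^2 = 207.36 + 179.56 = 386.92

z_bar = -14.4000 + 13.4000i, z*z_bar = 386.92


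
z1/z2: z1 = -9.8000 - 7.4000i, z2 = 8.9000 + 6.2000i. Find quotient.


Conjugate of z2 = 8.9000 - 6.2000i
Numerator: (-9.8000 - 7.4000i)(8.9000 - 6.2000i) = -133.1000 - 5.1000i
Denominator: 8.9^2 + 6.2^2 = 117.65
Result = (-133.1000 - 5.1000i)/117.65

-1.1313 - 0.0433i


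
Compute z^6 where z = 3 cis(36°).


r^6 = 3^6 = 729
n*theta = 6*36° = 216° = 216° (mod 360)
a = 729*cos(216°) = -589.7734
b = 729*sin(216°) = -428.4954

729 cis(216°) = -589.7734 - 428.4954i


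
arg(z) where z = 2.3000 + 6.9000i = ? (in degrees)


Re = 2.3, Im = 6.9
arg = atan2(6.9, 2.3) = 71.5651 degrees

arg(z) = 71.5651 degrees


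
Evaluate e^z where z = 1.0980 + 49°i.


e^1.0980 = 2.9982
cos(49°) = 0.65606
sin(49°) = 0.7547
Real = 2.9982*0.65606 = 1.9670
Imag = 2.9982*0.7547 = 2.2627

1.9670 + 2.2627i


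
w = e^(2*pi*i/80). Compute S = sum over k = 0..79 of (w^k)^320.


The roots are w_k = w^k with w = e^(2*pi*i/80), and (w^k)^320 = (w^320)^k.
So S = 1 + u + u^2 + ... + u^(79) with u = w^320.
320 = 4*80 + 0, so 320 is a multiple of 80 and u = (w^80)^4 = 1.
Every one of the 80 terms equals 1: S = 80

S = 80


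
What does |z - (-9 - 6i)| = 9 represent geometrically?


|z - z0| = r is a circle with center z0 and radius r.
Center = (-9, -6), radius = 9

Circle with center (-9, -6) and radius 9


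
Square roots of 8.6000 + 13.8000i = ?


|z| = sqrt(73.96+190.44) = 16.2604
sqrt((|z|+a)/2) = sqrt((16.2604+8.6)/2) = sqrt(12.4302) = 3.5256
sqrt((|z|-a)/2) = sqrt((16.2604-8.6)/2) = sqrt(3.8302) = 1.9571

±(3.5256 + 1.9571i) i.e. 3.5256 + 1.9571i and -3.5256 - 1.9571i


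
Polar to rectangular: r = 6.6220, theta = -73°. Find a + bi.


a = 6.6220*cos(-73°) = 6.6220*0.29237 = 1.9361
b = 6.6220*sin(-73°) = 6.6220*(-0.956305) = -6.3327

1.9361 - 6.3327i


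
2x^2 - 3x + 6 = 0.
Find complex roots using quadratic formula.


disc = (-3)^2 - 4*2*6 = 9 - 48 = -39
sqrt(|disc|) = sqrt(39) = 6.2450
Real part = 3/(2*2) = 0.7500
Imag part = 6.2450/(2*2) = 1.5612

0.7500 ± 1.5612i


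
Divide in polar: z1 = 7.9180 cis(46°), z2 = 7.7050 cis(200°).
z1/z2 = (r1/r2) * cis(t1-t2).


r = 7.9180 / 7.7050 = 1.0276
theta = 46° - 200° = -154° = 206° (mod 360)

1.0276 cis(206°)


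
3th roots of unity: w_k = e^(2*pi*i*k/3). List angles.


The 3th roots of unity are cis(360k/3°) for k=0..2
Angle step = 360/3 = 120°
Primitive root: cis(120°)
Primitive root = -0.5000 + 0.8660i

3 roots at angles: 0°, 120°, 240°


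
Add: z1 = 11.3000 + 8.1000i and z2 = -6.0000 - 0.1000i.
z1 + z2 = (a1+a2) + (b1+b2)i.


Real: 11.3 - 6 = 5.3
Imag: 8.1 - 0.1 = 8

5.3000 + 8.0000i


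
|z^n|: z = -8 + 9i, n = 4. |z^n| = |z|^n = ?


|z| = sqrt(64+81) = sqrt(145) = 12.0416
|z^4| = |z|^4 = (sqrt(145))^4 = 145^2 = 21025

|z^4| = 21025


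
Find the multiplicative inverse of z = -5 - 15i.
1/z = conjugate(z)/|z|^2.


|z|^2 = 25+225 = 250
1/z = (-5 + 15i)/250

1/z = -0.0200 + 0.0600i


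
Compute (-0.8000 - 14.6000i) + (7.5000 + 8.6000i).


Real: -0.8 + 7.5 = 6.7
Imag: -14.6 + 8.6 = -6

6.7000 - 6.0000i


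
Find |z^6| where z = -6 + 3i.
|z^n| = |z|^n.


|z| = sqrt(36+9) = sqrt(45) = 6.7082
|z^6| = |z|^6 = (sqrt(45))^6 = 45^3 = 91125

|z^6| = 91125


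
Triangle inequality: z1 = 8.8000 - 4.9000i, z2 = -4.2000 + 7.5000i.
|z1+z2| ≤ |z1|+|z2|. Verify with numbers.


|z1| = sqrt(8.8^2 + (-4.9)^2) = sqrt(101.45) = 10.0722
|z2| = sqrt((-4.2)^2 + 7.5^2) = sqrt(73.89) = 8.5959
z1+z2 = 4.6000 + 2.6000i
|z1+z2| = sqrt(27.92) = 5.2839
|z1|+|z2| = 10.0722 + 8.5959 = 18.6681

|z1+z2| = 5.2839 ≤ |z1|+|z2| = 18.6681 (verified)


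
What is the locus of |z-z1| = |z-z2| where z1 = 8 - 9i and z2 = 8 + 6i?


Equal distances means the locus is the perpendicular bisector of z1 and z2.
Midpoint = ((8+8)/2, (-9+6)/2) = (8.0000, -1.5000)

Perpendicular bisector through (8.0000, -1.5000)


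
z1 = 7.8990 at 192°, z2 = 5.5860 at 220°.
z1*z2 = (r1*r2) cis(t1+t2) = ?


r = 7.8990 * 5.5860 = 44.1238
theta = 192° + 220° = 412° = 52° (mod 360)

44.1238 cis(52°)


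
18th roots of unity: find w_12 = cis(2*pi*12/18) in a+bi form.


Angle = 360*12/18 = 240°
a = cos(240°) = -0.5000
b = sin(240°) = -0.8660

-0.5000 - 0.8660i


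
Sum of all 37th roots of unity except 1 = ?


With w = e^(2*pi*i/37), all 37 of the 37th roots of unity w^0 = 1, w, ..., w^(36) sum to 0: 1 + w + ... + w^(36) = (1 - w^37)/(1 - w) = 0 since w^37 = 1, w ≠ 1.
Removing the root 1: w + w^2 + ... + w^(36) = 0 - 1 = -1

Sum = -1


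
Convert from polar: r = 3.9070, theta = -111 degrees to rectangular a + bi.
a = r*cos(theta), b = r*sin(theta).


a = 3.9070*cos(-111°) = 3.9070*(-0.358368) = -1.4001
b = 3.9070*sin(-111°) = 3.9070*(-0.93358) = -3.6475

-1.4001 - 3.6475i


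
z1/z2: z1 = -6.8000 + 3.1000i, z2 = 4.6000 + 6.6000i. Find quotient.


Conjugate of z2 = 4.6000 - 6.6000i
Numerator: (-6.8000 + 3.1000i)(4.6000 - 6.6000i) = -10.8200 + 59.1400i
Denominator: 4.6^2 + 6.6^2 = 64.72
Result = (-10.8200 + 59.1400i)/64.72

-0.1672 + 0.9138i


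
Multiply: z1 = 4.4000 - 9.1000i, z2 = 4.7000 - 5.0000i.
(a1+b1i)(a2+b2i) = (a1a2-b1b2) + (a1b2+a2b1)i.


Real = 4.4*4.7 - (-9.1)*(-5) = 20.68 - 45.5 = -24.82
Imag = 4.4*(-5) + 4.7*(-9.1) = -22 - (42.77) = -64.77

-24.8200 - 64.7700i


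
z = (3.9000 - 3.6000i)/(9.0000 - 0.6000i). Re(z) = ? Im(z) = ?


Multiply by conjugate: (3.9000 - 3.6000i)(9.0000 + 0.6000i) / (9^2 + (-0.6)^2)
Numerator real = 3.9*9 - (3.6)*(-0.6) = 37.26
Numerator imag = -3.6*9 - 3.9*(-0.6) = -30.06
Denominator = 81.36
Re(z) = 37.26/81.36 = 0.4580
Im(z) = -30.06/81.36 = -0.3695

Re(z) = 0.4580, Im(z) = -0.3695
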